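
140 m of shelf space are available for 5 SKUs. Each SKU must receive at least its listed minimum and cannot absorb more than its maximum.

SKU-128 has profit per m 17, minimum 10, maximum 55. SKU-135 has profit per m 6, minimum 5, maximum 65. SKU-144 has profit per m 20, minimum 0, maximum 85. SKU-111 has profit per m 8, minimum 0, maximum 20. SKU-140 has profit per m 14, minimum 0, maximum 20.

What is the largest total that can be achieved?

2580

Meeting every minimum uses 10+5+0+0+0 = 15 m, leaving 125.
Highest profit per m first: SKU-144 20 > SKU-128 17 > SKU-140 14 > SKU-111 8 > SKU-135 6.
SKU-144: +85 to 85 (cap) ; 40 left.
SKU-128: +40 (room for 45) → 50. Pool exhausted.
Total = 17×50 + 6×5 + 20×85 = 2580.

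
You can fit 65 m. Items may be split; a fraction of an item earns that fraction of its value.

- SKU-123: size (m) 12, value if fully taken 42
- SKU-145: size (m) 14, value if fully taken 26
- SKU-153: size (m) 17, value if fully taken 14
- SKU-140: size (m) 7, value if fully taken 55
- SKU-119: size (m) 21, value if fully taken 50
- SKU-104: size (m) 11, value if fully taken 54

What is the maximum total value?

227

Rank by value-to-size ratio: SKU-140 55/7≈7.86, SKU-104 54/11≈4.91, SKU-123 42/12≈3.5, SKU-119 50/21≈2.38, SKU-145 26/14≈1.86, SKU-153 14/17≈0.824.
SKU-140: take in full, 7 m for value 55 — 58 left.
All 11 m of SKU-104 fit (value 54) — 47 remain.
Take all of SKU-123 (12 m, value 42) — 35 m left.
SKU-119: take in full, 21 m for value 50 — 14 left.
SKU-145: take in full, 14 m for value 26 — 0 left.
Total value = 227.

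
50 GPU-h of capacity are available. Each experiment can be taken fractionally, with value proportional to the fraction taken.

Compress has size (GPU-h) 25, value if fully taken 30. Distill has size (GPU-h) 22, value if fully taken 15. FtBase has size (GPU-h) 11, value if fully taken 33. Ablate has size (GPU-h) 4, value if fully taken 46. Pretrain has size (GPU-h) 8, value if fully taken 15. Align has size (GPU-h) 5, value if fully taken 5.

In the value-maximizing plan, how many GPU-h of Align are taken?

2

Sort by value density: Ablate 46/4≈11.5, FtBase 33/11≈3, Pretrain 15/8≈1.88, Compress 30/25≈1.2, Align 5/5≈1, Distill 15/22≈0.682.
Ablate: take in full, 4 GPU-h for value 46 → 46 left.
All 11 GPU-h of FtBase fit (value 33) → 35 remain.
All 8 GPU-h of Pretrain fit (value 15) → 27 remain.
Compress: take in full, 25 GPU-h for value 30 → 2 left.
2 GPU-h left: a 2/5 share of Align gives 5×2/5 = 2.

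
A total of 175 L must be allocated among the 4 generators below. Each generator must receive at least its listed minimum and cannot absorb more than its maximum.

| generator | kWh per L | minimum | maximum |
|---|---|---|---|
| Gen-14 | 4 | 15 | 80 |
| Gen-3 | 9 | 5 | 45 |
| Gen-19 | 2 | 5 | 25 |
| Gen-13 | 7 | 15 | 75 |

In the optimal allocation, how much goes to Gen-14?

Meeting every minimum uses 15+5+5+15 = 40 L, leaving 135.
Order the generators by kWh per L: Gen-3 9 > Gen-13 7 > Gen-14 4 > Gen-19 2.
Gen-3: +40 to 45 (cap) ; 95 left.
Give Gen-13 60 more to hit its cap of 75 ; 35 left.
Gen-14: +35 (room for 65) → 50. Pool exhausted.

50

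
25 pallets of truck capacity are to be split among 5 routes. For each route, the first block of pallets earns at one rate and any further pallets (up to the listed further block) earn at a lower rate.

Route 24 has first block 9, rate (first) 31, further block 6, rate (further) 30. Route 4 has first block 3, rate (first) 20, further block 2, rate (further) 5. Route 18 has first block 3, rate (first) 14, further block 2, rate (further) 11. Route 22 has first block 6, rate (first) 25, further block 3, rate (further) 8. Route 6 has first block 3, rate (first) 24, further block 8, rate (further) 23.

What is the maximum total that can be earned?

704

Order all 10 blocks by rate: Route 24/first 31 > Route 24/second 30 > Route 22/first 25 > Route 6/first 24 > Route 6/second 23 > Route 4/first 20 > Route 18/first 14 > Route 18/second 11 > Route 22/second 8 > Route 4/second 5.
Route 24 first at 31: fill all 9 ; 16 left.
Route 24/second (30): +6 ; 10 left.
Route 22 first at 25: fill all 6 ; 4 left.
Route 6 first at 24: fill all 3 ; 1 left.
Route 6 second at 23: only 1 left, fill 1.
Total = 31×9 + 30×6 + 25×6 + 24×3 + 23×1 = 704.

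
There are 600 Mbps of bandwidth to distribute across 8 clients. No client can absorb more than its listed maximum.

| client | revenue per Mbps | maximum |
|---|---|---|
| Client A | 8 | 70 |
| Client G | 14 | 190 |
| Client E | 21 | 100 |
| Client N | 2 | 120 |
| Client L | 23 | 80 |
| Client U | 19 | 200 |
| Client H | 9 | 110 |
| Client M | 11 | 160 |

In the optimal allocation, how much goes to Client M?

30

Highest revenue per Mbps first: Client L 23 > Client E 21 > Client U 19 > Client G 14 > Client M 11 > Client H 9 > Client A 8 > Client N 2.
Client L takes 80 to reach its cap of 80 → 520 left.
Client E: +100 to 100 (cap) → 420 left.
Give Client U 200 to hit its cap of 200 → 220 left.
Give Client G 190 to hit its cap of 190 → 30 left.
Client M: +30 (room for 160) → 30. Pool exhausted.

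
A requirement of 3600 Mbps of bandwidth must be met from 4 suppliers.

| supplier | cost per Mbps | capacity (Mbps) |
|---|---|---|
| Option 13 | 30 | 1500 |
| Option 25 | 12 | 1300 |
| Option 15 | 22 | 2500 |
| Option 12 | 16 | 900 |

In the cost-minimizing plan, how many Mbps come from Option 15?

1400

Fill from the cheapest supplier first.
Option 25 at 12: take all 1300 Mbps ; 2300 still needed.
Take 900 from Option 12 at 16 ; need 1400 more.
Take 1400 from Option 15 at 22 to finish.
Option 13: unused.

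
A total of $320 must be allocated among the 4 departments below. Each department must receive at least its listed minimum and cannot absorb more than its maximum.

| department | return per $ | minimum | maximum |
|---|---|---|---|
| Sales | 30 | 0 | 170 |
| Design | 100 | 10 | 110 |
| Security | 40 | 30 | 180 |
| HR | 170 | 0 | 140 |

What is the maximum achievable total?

Meeting every minimum uses 0+10+30+0 = 40 $, leaving 280.
Highest return per $ first: HR 170 > Design 100 > Security 40 > Sales 30.
HR takes 140 more to reach its cap of 140 ; 140 left.
Design: +100 to 110 (cap) ; 40 left.
Only 40 left; Security takes them to reach 70.
Total = 100×110 + 40×70 + 170×140 = 37600.

37600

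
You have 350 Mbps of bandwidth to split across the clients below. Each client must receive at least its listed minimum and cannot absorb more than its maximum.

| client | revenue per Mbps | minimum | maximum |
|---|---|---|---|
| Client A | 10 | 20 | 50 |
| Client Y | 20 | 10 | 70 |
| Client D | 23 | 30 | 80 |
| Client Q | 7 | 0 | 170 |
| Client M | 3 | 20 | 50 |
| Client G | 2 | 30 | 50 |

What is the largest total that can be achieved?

4560

Meeting every minimum uses 20+10+30+0+20+30 = 110 Mbps, leaving 240.
Rank by revenue per Mbps: Client D 23 > Client Y 20 > Client A 10 > Client Q 7 > Client M 3 > Client G 2.
Client D takes 50 more to reach its cap of 80 — 190 left.
Client Y takes 60 more to reach its cap of 70 — 130 left.
Client A takes 30 more to reach its cap of 50 — 100 left.
Client Q: +100 (room for 170) → 100. Pool exhausted.
Total = 10×50 + 20×70 + 23×80 + 7×100 + 3×20 + 2×30 = 4560.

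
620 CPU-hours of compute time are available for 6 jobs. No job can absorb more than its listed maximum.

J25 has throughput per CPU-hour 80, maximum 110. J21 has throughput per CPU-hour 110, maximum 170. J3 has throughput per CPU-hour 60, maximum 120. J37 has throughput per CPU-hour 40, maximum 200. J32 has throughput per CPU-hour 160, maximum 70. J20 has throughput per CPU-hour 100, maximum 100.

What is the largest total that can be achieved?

57900

Highest throughput per CPU-hour first: J32 160 > J21 110 > J20 100 > J25 80 > J3 60 > J37 40.
J32: +70 to 70 (cap) → 550 left.
Give J21 170 to hit its cap of 170 → 380 left.
Give J20 100 to hit its cap of 100 → 280 left.
J25 takes 110 to reach its cap of 110 → 170 left.
Give J3 120 to hit its cap of 120 → 50 left.
Only 50 left; J37 takes them to reach 50.
Total = 80×110 + 110×170 + 60×120 + 40×50 + 160×70 + 100×100 = 57900.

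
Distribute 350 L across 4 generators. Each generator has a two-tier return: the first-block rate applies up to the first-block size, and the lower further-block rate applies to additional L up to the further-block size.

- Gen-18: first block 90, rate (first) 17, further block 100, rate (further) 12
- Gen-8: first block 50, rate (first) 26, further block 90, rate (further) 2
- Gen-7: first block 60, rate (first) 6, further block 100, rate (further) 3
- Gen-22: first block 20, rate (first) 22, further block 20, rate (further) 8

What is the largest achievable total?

Rank every tier by rate: Gen-8/T1 26 > Gen-22/T1 22 > Gen-18/T1 17 > Gen-18/T2 12 > Gen-22/T2 8 > Gen-7/T1 6 > Gen-7/T2 3 > Gen-8/T2 2.
Fill Gen-8 T1 block (50 at 26) — 300 left.
Fill Gen-22 T1 block (20 at 22) — 280 left.
Gen-18/T1 (17): +90 — 190 left.
Fill Gen-18 T2 block (100 at 12) — 90 left.
Gen-22 T2 at 8: fill all 20 — 70 left.
Fill Gen-7 T1 block (60 at 6) — 10 left.
10 remain; put them into Gen-7 T2 at 3.
Total = 26×50 + 22×20 + 17×90 + 12×100 + 8×20 + 6×60 + 3×10 = 5020.

5020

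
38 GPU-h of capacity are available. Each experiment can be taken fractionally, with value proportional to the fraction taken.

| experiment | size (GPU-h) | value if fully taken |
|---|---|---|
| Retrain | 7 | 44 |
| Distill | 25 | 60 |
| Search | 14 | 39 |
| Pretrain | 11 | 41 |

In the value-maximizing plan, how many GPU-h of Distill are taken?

6

Sort by value density: Retrain 44/7≈6.29, Pretrain 41/11≈3.73, Search 39/14≈2.79, Distill 60/25≈2.4.
Retrain: take in full, 7 GPU-h for value 44 ; 31 left.
Take all of Pretrain (11 GPU-h, value 41) ; 20 GPU-h left.
All 14 GPU-h of Search fit (value 39) ; 6 remain.
6 GPU-h left: a 6/25 share of Distill gives 60×6/25 = 14.4.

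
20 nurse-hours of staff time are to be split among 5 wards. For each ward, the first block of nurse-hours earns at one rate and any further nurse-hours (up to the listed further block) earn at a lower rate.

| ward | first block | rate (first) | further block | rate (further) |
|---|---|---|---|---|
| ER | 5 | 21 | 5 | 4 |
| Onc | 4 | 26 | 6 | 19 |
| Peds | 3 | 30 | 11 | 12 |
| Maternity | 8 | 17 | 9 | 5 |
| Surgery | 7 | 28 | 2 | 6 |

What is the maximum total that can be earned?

514

Rank every tier by rate: Peds/T1 30 > Surgery/T1 28 > Onc/T1 26 > ER/T1 21 > Onc/T2 19 > Maternity/T1 17 > Peds/T2 12 > Surgery/T2 6 > Maternity/T2 5 > ER/T2 4.
Peds/T1 (30): +3 → 17 left.
Fill Surgery T1 block (7 at 28) → 10 left.
Onc/T1 (26): +4 → 6 left.
Fill ER T1 block (5 at 21) → 1 left.
1 remain; put them into Onc T2 at 19.
Total = 30×3 + 28×7 + 26×4 + 21×5 + 19×1 = 514.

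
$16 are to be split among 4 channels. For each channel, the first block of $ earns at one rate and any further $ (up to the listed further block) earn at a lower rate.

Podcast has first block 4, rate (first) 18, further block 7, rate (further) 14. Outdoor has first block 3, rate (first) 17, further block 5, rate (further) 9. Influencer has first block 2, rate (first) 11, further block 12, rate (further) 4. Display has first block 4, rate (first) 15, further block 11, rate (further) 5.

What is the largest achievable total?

253

Order all 8 blocks by rate: Podcast/T1 18 > Outdoor/T1 17 > Display/T1 15 > Podcast/T2 14 > Influencer/T1 11 > Outdoor/T2 9 > Display/T2 5 > Influencer/T2 4.
Podcast/T1 (18): +4 — 12 left.
Outdoor T1 at 17: fill all 3 — 9 left.
Display/T1 (15): +4 — 5 left.
5 remain; put them into Podcast T2 at 14.
Total = 18×4 + 17×3 + 15×4 + 14×5 = 253.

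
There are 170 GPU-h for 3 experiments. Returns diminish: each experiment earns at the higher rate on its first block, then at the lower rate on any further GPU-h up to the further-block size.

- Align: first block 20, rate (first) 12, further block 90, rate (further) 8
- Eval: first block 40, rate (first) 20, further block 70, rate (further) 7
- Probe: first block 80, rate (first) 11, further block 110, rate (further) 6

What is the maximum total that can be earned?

2160

Rank every tier by rate: Eval/tier1 20 > Align/tier1 12 > Probe/tier1 11 > Align/tier2 8 > Eval/tier2 7 > Probe/tier2 6.
Fill Eval tier1 block (40 at 20) ; 130 left.
Align tier1 at 12: fill all 20 ; 110 left.
Probe/tier1 (11): +80 ; 30 left.
Align/tier2: +30 of 90 at 8; pool empty.
Total = 20×40 + 12×20 + 11×80 + 8×30 = 2160.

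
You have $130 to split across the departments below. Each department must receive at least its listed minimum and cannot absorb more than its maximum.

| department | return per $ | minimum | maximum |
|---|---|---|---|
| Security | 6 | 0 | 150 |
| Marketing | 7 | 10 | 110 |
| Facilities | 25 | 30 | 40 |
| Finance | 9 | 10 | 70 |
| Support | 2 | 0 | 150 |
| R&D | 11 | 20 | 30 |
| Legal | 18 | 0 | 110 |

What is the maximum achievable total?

2280

Meeting every minimum uses 0+10+30+10+0+20+0 = 70 $, leaving 60.
Highest return per $ first: Facilities 25 > Legal 18 > R&D 11 > Finance 9 > Marketing 7 > Security 6 > Support 2.
Give Facilities 10 more to hit its cap of 40 — 50 left.
Legal: +50 (room for 110) → 50. Pool exhausted.
Total = 7×10 + 25×40 + 9×10 + 11×20 + 18×50 = 2280.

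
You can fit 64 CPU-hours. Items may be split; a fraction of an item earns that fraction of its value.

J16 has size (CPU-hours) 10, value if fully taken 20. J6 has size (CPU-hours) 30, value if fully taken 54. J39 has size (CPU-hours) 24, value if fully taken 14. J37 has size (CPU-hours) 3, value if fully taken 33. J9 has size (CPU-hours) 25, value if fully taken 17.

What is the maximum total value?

Sort by value density: J37 33/3≈11, J16 20/10≈2, J6 54/30≈1.8, J9 17/25≈0.68, J39 14/24≈0.583.
All 3 CPU-hours of J37 fit (value 33) ; 61 remain.
Take all of J16 (10 CPU-hours, value 20) ; 51 CPU-hours left.
Take all of J6 (30 CPU-hours, value 54) ; 21 CPU-hours left.
21 CPU-hours left: a 21/25 share of J9 gives 17×21/25 = 14.28.
Total value = 121.28.

121.28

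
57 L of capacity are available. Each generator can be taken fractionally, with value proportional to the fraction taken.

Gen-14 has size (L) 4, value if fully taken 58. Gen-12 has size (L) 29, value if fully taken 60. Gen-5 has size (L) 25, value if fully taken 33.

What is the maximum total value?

149.68

Sort by value density: Gen-14 58/4≈14.5, Gen-12 60/29≈2.07, Gen-5 33/25≈1.32.
Take all of Gen-14 (4 L, value 58) ; 53 L left.
Gen-12: take in full, 29 L for value 60 ; 24 left.
Fill the last 24 L with part of Gen-5: 24/25 of it earns 31.68.
Total value = 149.68.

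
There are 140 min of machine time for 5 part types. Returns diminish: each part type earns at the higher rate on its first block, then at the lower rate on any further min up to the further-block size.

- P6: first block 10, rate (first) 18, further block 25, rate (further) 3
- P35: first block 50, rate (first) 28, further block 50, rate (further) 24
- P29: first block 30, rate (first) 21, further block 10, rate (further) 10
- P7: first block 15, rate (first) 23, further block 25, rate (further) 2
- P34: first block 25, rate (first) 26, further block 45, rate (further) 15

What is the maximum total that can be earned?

3595

Order all 10 blocks by rate: P35/T1 28 > P34/T1 26 > P35/T2 24 > P7/T1 23 > P29/T1 21 > P6/T1 18 > P34/T2 15 > P29/T2 10 > P6/T2 3 > P7/T2 2.
Fill P35 T1 block (50 at 28) ; 90 left.
P34 T1 at 26: fill all 25 ; 65 left.
Fill P35 T2 block (50 at 24) ; 15 left.
P7/T1 (23): +15 ; 0 left.
Total = 28×50 + 26×25 + 24×50 + 23×15 = 3595.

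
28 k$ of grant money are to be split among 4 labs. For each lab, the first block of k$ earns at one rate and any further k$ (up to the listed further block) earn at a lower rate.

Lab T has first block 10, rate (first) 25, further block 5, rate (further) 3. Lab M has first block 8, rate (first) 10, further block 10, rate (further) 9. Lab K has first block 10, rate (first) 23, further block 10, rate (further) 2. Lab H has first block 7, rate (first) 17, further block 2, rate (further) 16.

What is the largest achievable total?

615

Order all 8 blocks by rate: Lab T/first 25 > Lab K/first 23 > Lab H/first 17 > Lab H/second 16 > Lab M/first 10 > Lab M/second 9 > Lab T/second 3 > Lab K/second 2.
Lab T first at 25: fill all 10 — 18 left.
Lab K first at 23: fill all 10 — 8 left.
Lab H/first (17): +7 — 1 left.
Lab H/second: +1 of 2 at 16; pool empty.
Total = 25×10 + 23×10 + 17×7 + 16×1 = 615.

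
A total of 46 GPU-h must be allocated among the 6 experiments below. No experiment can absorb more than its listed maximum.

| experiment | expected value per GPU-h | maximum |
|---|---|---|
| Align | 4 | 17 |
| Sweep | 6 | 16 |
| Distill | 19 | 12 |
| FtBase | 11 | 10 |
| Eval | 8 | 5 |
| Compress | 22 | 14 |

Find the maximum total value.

Rank by expected value per GPU-h: Compress 22 > Distill 19 > FtBase 11 > Eval 8 > Sweep 6 > Align 4.
Compress takes 14 to reach its cap of 14 → 32 left.
Distill: +12 to 12 (cap) → 20 left.
FtBase takes 10 to reach its cap of 10 → 10 left.
Eval: +5 to 5 (cap) → 5 left.
Only 5 left; Sweep takes them to reach 5.
Total = 6×5 + 19×12 + 11×10 + 8×5 + 22×14 = 716.

716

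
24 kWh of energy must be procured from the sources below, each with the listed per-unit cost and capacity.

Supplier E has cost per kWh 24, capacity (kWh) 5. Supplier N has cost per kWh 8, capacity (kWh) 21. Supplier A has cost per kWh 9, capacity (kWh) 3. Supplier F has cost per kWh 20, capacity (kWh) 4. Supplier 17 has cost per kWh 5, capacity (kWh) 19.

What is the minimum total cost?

Cheapest first:
Take 19 from Supplier 17 at 5 ; need 5 more.
Take 5 from Supplier N at 8 to finish.
Supplier A, Supplier F, Supplier E: unused.
Cost = 19×5 + 5×8 = 135.

135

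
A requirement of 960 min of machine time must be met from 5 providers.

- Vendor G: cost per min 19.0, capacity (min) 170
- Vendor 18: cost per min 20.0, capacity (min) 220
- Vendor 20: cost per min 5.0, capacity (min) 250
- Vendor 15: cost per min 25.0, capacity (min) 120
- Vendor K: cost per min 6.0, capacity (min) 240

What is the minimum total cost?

12320

Use providers in increasing cost order.
Vendor 20 at 5.0: take all 250 min — 710 still needed.
Vendor K (6.0): use full 240 — 470 min to go.
Vendor G at 19.0: take all 170 min — 300 still needed.
Vendor 18 at 20.0: take all 220 min — 80 still needed.
Vendor 15 at 25.0: take 80 of its 120 — requirement met.
Cost = 250×5.0 + 240×6.0 + 170×19.0 + 220×20.0 + 80×25.0 = 12320.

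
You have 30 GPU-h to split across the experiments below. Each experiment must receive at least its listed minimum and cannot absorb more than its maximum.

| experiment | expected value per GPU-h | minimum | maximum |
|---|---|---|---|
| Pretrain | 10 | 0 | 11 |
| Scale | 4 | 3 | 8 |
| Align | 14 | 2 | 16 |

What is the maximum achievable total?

346

Meeting every minimum uses 0+3+2 = 5 GPU-h, leaving 25.
Order the experiments by expected value per GPU-h: Align 14 > Pretrain 10 > Scale 4.
Align takes 14 more to reach its cap of 16 → 11 left.
Pretrain: +11 to 11 (cap) → 0 left.
Total = 10×11 + 4×3 + 14×16 = 346.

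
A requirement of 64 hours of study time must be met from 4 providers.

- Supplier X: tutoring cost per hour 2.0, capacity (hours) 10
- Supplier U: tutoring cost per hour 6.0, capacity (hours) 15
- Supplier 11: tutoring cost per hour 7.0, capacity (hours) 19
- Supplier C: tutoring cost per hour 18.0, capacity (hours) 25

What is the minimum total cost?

603

Cheapest first:
Take 10 from Supplier X at 2.0 → need 54 more.
Supplier U at 6.0: take all 15 hours → 39 still needed.
Take 19 from Supplier 11 at 7.0 → need 20 more.
Supplier C (18.0): take the remaining 20 → done.
Cost = 10×2.0 + 15×6.0 + 19×7.0 + 20×18.0 = 603.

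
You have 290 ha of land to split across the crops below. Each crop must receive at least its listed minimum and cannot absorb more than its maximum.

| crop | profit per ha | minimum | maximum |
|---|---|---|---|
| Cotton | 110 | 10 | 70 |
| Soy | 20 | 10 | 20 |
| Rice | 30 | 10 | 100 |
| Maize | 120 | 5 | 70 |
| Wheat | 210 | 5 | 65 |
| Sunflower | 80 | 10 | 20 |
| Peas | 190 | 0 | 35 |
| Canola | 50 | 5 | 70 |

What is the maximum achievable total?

39000

Meeting every minimum uses 10+10+10+5+5+10+0+5 = 55 ha, leaving 235.
Order the crops by profit per ha: Wheat 210 > Peas 190 > Maize 120 > Cotton 110 > Sunflower 80 > Canola 50 > Rice 30 > Soy 20.
Wheat takes 60 more to reach its cap of 65 — 175 left.
Peas: +35 to 35 (cap) — 140 left.
Maize takes 65 more to reach its cap of 70 — 75 left.
Cotton takes 60 more to reach its cap of 70 — 15 left.
Give Sunflower 10 more to hit its cap of 20 — 5 left.
Canola: +5 (room for 65) → 10. Pool exhausted.
Total = 110×70 + 20×10 + 30×10 + 120×70 + 210×65 + 80×20 + 190×35 + 50×10 = 39000.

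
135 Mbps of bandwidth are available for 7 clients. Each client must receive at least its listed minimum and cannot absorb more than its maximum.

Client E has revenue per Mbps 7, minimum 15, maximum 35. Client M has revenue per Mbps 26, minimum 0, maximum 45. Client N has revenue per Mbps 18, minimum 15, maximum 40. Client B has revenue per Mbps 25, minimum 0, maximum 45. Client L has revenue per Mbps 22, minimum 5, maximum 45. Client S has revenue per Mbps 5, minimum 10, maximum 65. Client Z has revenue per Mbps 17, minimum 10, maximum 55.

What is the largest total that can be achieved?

2750

Meeting every minimum uses 15+0+15+0+5+10+10 = 55 Mbps, leaving 80.
Order the clients by revenue per Mbps: Client M 26 > Client B 25 > Client L 22 > Client N 18 > Client Z 17 > Client E 7 > Client S 5.
Client M: +45 to 45 (cap) → 35 left.
Only 35 left; Client B takes them to reach 35.
Total = 7×15 + 26×45 + 18×15 + 25×35 + 22×5 + 5×10 + 17×10 = 2750.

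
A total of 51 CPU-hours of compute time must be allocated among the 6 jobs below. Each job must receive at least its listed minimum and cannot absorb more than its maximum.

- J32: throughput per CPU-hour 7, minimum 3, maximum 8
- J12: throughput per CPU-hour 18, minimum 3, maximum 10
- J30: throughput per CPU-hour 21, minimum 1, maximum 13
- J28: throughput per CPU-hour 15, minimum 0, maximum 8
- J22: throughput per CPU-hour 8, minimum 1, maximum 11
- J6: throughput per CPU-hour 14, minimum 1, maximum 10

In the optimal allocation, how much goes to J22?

Meeting every minimum uses 3+3+1+0+1+1 = 9 CPU-hours, leaving 42.
Rank by throughput per CPU-hour: J30 21 > J12 18 > J28 15 > J6 14 > J22 8 > J32 7.
J30 takes 12 more to reach its cap of 13 — 30 left.
Give J12 7 more to hit its cap of 10 — 23 left.
J28: +8 to 8 (cap) — 15 left.
Give J6 9 more to hit its cap of 10 — 6 left.
Only 6 left; J22 takes them to reach 7.

7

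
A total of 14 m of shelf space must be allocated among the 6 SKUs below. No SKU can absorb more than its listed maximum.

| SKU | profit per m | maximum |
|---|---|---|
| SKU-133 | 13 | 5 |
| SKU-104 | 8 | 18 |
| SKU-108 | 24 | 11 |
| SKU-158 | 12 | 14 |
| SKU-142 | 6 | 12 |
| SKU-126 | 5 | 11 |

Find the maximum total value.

303

Highest profit per m first: SKU-108 24 > SKU-133 13 > SKU-158 12 > SKU-104 8 > SKU-142 6 > SKU-126 5.
SKU-108 takes 11 to reach its cap of 11 → 3 left.
SKU-133: +3 (room for 5) → 3. Pool exhausted.
Total = 13×3 + 24×11 = 303.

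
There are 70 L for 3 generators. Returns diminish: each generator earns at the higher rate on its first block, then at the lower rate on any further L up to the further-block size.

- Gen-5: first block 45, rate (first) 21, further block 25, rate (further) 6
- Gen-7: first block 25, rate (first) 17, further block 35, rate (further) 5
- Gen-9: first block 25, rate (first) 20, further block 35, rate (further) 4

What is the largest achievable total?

1445

Rank every tier by rate: Gen-5/tier1 21 > Gen-9/tier1 20 > Gen-7/tier1 17 > Gen-5/tier2 6 > Gen-7/tier2 5 > Gen-9/tier2 4.
Fill Gen-5 tier1 block (45 at 21) ; 25 left.
Fill Gen-9 tier1 block (25 at 20) ; 0 left.
Total = 21×45 + 20×25 = 1445.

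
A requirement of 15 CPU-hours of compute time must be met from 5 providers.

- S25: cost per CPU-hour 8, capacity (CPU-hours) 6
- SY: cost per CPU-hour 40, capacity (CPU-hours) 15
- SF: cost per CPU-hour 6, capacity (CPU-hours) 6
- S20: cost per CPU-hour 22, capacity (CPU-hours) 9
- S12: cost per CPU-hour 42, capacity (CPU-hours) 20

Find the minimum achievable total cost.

150

Cheapest first:
SF at 6: take all 6 CPU-hours ; 9 still needed.
S25 (8): use full 6 ; 3 CPU-hours to go.
S20 at 22: take 3 of its 9 ; requirement met.
SY, S12: unused.
Cost = 6×6 + 6×8 + 3×22 = 150.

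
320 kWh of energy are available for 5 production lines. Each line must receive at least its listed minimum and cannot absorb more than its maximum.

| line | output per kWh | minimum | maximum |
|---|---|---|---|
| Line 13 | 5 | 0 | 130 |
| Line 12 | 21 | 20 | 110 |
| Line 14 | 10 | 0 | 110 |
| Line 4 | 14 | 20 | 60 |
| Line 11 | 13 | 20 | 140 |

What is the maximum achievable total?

Meeting every minimum uses 0+20+0+20+20 = 60 kWh, leaving 260.
Order the production lines by output per kWh: Line 12 21 > Line 4 14 > Line 11 13 > Line 14 10 > Line 13 5.
Line 12: +90 to 110 (cap) — 170 left.
Give Line 4 40 more to hit its cap of 60 — 130 left.
Give Line 11 120 more to hit its cap of 140 — 10 left.
Line 14 has room for 110 more but only 10 remain, so it gets 10.
Total = 21×110 + 10×10 + 14×60 + 13×140 = 5070.

5070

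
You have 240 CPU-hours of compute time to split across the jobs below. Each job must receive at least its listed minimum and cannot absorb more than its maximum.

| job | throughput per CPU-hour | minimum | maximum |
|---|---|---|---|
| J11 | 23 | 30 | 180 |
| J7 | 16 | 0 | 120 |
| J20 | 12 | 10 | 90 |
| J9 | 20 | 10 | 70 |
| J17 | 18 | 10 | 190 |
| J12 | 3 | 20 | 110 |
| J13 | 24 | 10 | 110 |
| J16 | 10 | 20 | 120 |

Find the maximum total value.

4780

Meeting every minimum uses 30+0+10+10+10+20+10+20 = 110 CPU-hours, leaving 130.
Rank by throughput per CPU-hour: J13 24 > J11 23 > J9 20 > J17 18 > J7 16 > J20 12 > J16 10 > J12 3.
J13: +100 to 110 (cap) — 30 left.
Only 30 left; J11 takes them to reach 60.
Total = 23×60 + 12×10 + 20×10 + 18×10 + 3×20 + 24×110 + 10×20 = 4780.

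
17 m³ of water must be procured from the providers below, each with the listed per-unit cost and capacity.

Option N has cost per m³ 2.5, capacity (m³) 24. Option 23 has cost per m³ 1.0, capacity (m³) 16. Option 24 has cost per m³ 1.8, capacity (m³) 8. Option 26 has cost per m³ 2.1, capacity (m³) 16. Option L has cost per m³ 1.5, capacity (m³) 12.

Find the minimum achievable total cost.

Fill from the cheapest provider first.
Option 23 at 1.0: take all 16 m³ — 1 still needed.
Option L (1.5): take the remaining 1 — done.
Option 24, Option 26, Option N: unused.
Cost = 16×1.0 + 1×1.5 = 17.5.

17.5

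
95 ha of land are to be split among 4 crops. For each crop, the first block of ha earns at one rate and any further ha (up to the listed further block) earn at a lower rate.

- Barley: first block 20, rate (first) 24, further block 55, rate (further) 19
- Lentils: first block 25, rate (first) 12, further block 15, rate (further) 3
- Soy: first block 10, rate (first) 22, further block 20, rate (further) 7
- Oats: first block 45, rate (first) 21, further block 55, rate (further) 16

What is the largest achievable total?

Rank every tier by rate: Barley/T1 24 > Soy/T1 22 > Oats/T1 21 > Barley/T2 19 > Oats/T2 16 > Lentils/T1 12 > Soy/T2 7 > Lentils/T2 3.
Fill Barley T1 block (20 at 24) — 75 left.
Fill Soy T1 block (10 at 22) — 65 left.
Oats/T1 (21): +45 — 20 left.
Barley/T2: +20 of 55 at 19; pool empty.
Total = 24×20 + 22×10 + 21×45 + 19×20 = 2025.

2025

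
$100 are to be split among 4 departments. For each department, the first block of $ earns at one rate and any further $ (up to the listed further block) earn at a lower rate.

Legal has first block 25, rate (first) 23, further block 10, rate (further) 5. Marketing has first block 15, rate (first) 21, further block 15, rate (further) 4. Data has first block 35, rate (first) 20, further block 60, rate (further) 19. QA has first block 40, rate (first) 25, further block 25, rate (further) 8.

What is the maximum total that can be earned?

Order all 8 blocks by rate: QA/first 25 > Legal/first 23 > Marketing/first 21 > Data/first 20 > Data/second 19 > QA/second 8 > Legal/second 5 > Marketing/second 4.
QA first at 25: fill all 40 ; 60 left.
Legal/first (23): +25 ; 35 left.
Marketing/first (21): +15 ; 20 left.
20 remain; put them into Data first at 20.
Total = 25×40 + 23×25 + 21×15 + 20×20 = 2290.

2290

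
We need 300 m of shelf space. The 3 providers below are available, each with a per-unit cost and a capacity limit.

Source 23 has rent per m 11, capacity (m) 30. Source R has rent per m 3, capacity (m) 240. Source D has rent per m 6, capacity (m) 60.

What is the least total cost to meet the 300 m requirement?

1080

Use providers in increasing cost order.
Source R at 3: take all 240 m — 60 still needed.
Source D at 6: take all 60 m — 0 still needed.
Source 23: unused.
Cost = 240×3 + 60×6 = 1080.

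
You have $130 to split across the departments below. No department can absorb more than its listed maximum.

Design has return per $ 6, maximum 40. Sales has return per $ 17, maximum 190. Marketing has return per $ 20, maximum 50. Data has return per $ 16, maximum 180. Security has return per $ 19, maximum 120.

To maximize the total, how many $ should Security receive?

80

Order the departments by return per $: Marketing 20 > Security 19 > Sales 17 > Data 16 > Design 6.
Give Marketing 50 to hit its cap of 50 ; 80 left.
Only 80 left; Security takes them to reach 80.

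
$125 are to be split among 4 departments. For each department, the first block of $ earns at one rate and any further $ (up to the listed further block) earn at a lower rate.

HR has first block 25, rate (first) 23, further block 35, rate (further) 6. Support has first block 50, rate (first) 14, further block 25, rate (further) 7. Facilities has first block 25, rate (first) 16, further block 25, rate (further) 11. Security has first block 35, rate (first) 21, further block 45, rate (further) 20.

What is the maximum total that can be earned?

2530

Rank every tier by rate: HR/tier1 23 > Security/tier1 21 > Security/tier2 20 > Facilities/tier1 16 > Support/tier1 14 > Facilities/tier2 11 > Support/tier2 7 > HR/tier2 6.
HR/tier1 (23): +25 — 100 left.
Security tier1 at 21: fill all 35 — 65 left.
Security tier2 at 20: fill all 45 — 20 left.
Facilities tier1 at 16: only 20 left, fill 20.
Total = 23×25 + 21×35 + 20×45 + 16×20 = 2530.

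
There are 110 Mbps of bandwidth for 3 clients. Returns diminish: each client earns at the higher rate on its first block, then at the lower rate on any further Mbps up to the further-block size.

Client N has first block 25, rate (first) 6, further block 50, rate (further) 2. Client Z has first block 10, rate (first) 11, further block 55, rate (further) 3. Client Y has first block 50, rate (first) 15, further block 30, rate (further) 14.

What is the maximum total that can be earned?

1400

Order all 6 blocks by rate: Client Y/T1 15 > Client Y/T2 14 > Client Z/T1 11 > Client N/T1 6 > Client Z/T2 3 > Client N/T2 2.
Client Y/T1 (15): +50 ; 60 left.
Client Y/T2 (14): +30 ; 30 left.
Client Z T1 at 11: fill all 10 ; 20 left.
Client N/T1: +20 of 25 at 6; pool empty.
Total = 15×50 + 14×30 + 11×10 + 6×20 = 1400.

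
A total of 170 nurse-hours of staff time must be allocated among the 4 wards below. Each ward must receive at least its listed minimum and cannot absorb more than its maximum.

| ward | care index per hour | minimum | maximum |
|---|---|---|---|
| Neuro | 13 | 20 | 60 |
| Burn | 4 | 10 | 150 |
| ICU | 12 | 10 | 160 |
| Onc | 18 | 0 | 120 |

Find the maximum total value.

2710

Meeting every minimum uses 20+10+10+0 = 40 nurse-hours, leaving 130.
Highest care index per hour first: Onc 18 > Neuro 13 > ICU 12 > Burn 4.
Onc takes 120 more to reach its cap of 120 → 10 left.
Only 10 left; Neuro takes them to reach 30.
Total = 13×30 + 4×10 + 12×10 + 18×120 = 2710.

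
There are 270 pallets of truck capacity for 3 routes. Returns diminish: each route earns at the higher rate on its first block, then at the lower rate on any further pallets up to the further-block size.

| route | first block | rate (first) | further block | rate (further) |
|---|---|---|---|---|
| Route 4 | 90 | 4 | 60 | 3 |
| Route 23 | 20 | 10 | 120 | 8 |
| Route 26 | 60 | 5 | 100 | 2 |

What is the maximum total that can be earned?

1740

Treat each block as its own option and order by rate: Route 23/T1 10 > Route 23/T2 8 > Route 26/T1 5 > Route 4/T1 4 > Route 4/T2 3 > Route 26/T2 2.
Route 23 T1 at 10: fill all 20 → 250 left.
Route 23/T2 (8): +120 → 130 left.
Route 26/T1 (5): +60 → 70 left.
70 remain; put them into Route 4 T1 at 4.
Total = 10×20 + 8×120 + 5×60 + 4×70 = 1740.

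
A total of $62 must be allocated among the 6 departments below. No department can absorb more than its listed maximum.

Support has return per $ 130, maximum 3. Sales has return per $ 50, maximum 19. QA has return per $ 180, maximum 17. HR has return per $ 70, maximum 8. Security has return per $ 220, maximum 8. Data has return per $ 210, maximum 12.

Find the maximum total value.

8990

Order the departments by return per $: Security 220 > Data 210 > QA 180 > Support 130 > HR 70 > Sales 50.
Security takes 8 to reach its cap of 8 ; 54 left.
Data takes 12 to reach its cap of 12 ; 42 left.
Give QA 17 to hit its cap of 17 ; 25 left.
Support takes 3 to reach its cap of 3 ; 22 left.
HR takes 8 to reach its cap of 8 ; 14 left.
Sales: +14 (room for 19) → 14. Pool exhausted.
Total = 130×3 + 50×14 + 180×17 + 70×8 + 220×8 + 210×12 = 8990.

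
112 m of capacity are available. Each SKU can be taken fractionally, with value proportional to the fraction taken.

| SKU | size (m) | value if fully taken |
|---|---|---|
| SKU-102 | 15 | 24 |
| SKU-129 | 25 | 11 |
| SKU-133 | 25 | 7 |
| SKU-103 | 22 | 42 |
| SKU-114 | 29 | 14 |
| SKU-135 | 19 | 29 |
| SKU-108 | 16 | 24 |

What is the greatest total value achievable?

137.84

Best value per unit of size first: SKU-103 42/22≈1.91, SKU-102 24/15≈1.6, SKU-135 29/19≈1.53, SKU-108 24/16≈1.5, SKU-114 14/29≈0.483, SKU-129 11/25≈0.44, SKU-133 7/25≈0.28.
All 22 m of SKU-103 fit (value 42) — 90 remain.
All 15 m of SKU-102 fit (value 24) — 75 remain.
SKU-135: take in full, 19 m for value 29 — 56 left.
SKU-108: take in full, 16 m for value 24 — 40 left.
SKU-114: take in full, 29 m for value 14 — 11 left.
11 m left: a 11/25 share of SKU-129 gives 11×11/25 = 4.84.
Total value = 137.84.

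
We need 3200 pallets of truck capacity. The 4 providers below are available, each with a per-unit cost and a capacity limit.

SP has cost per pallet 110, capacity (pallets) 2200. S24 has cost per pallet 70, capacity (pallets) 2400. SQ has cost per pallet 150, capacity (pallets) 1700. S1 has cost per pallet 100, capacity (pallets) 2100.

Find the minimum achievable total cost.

Use providers in increasing cost order.
S24 at 70: take all 2400 pallets ; 800 still needed.
S1 at 100: take 800 of its 2100 ; requirement met.
SP, SQ: unused.
Cost = 2400×70 + 800×100 = 248000.

248000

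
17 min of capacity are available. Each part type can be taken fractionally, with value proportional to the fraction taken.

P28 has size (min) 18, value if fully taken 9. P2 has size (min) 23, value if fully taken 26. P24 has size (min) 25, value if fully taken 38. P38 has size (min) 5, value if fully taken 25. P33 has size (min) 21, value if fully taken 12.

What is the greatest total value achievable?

43.24

Rank by value-to-size ratio: P38 25/5≈5, P24 38/25≈1.52, P2 26/23≈1.13, P33 12/21≈0.571, P28 9/18≈0.5.
Take all of P38 (5 min, value 25) — 12 min left.
12 min left: a 12/25 share of P24 gives 38×12/25 = 18.24.
Total value = 43.24.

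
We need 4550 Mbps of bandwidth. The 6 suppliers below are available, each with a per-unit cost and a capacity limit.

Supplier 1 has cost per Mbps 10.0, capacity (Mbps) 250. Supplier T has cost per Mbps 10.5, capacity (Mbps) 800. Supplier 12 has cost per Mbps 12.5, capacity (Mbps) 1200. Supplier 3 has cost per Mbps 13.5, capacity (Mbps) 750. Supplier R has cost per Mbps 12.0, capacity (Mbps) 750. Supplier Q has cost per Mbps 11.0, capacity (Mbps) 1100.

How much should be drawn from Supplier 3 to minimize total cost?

Use suppliers in increasing cost order.
Supplier 1 (10.0): use full 250 ; 4300 Mbps to go.
Supplier T (10.5): use full 800 ; 3500 Mbps to go.
Supplier Q at 11.0: take all 1100 Mbps ; 2400 still needed.
Take 750 from Supplier R at 12.0 ; need 1650 more.
Supplier 12 at 12.5: take all 1200 Mbps ; 450 still needed.
Take 450 from Supplier 3 at 13.5 to finish.

450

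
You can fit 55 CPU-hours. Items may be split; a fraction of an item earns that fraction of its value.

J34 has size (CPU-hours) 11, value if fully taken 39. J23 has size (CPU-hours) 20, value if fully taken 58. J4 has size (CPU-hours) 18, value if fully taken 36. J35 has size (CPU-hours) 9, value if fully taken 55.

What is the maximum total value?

182

Sort by value density: J35 55/9≈6.11, J34 39/11≈3.55, J23 58/20≈2.9, J4 36/18≈2.
All 9 CPU-hours of J35 fit (value 55) → 46 remain.
All 11 CPU-hours of J34 fit (value 39) → 35 remain.
J23: take in full, 20 CPU-hours for value 58 → 15 left.
15 CPU-hours left: a 15/18 share of J4 gives 36×15/18 = 30.
Total value = 182.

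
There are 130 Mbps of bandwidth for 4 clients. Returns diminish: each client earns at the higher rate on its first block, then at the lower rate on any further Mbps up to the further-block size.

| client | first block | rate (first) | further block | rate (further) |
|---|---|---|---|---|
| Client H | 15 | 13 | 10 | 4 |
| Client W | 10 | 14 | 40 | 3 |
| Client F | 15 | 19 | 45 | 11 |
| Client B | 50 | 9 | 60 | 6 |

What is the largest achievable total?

1520

Treat each block as its own option and order by rate: Client F/tier1 19 > Client W/tier1 14 > Client H/tier1 13 > Client F/tier2 11 > Client B/tier1 9 > Client B/tier2 6 > Client H/tier2 4 > Client W/tier2 3.
Fill Client F tier1 block (15 at 19) ; 115 left.
Client W tier1 at 14: fill all 10 ; 105 left.
Client H tier1 at 13: fill all 15 ; 90 left.
Client F/tier2 (11): +45 ; 45 left.
Client B tier1 at 9: only 45 left, fill 45.
Total = 19×15 + 14×10 + 13×15 + 11×45 + 9×45 = 1520.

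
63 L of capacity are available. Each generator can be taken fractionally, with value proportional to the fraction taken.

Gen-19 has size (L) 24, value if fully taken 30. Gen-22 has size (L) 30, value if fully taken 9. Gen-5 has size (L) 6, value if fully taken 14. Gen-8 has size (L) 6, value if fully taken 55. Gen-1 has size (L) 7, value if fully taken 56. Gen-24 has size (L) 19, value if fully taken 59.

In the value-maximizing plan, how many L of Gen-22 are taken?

Sort by value density: Gen-8 55/6≈9.17, Gen-1 56/7≈8, Gen-24 59/19≈3.11, Gen-5 14/6≈2.33, Gen-19 30/24≈1.25, Gen-22 9/30≈0.3.
Gen-8: take in full, 6 L for value 55 — 57 left.
Take all of Gen-1 (7 L, value 56) — 50 L left.
Gen-24: take in full, 19 L for value 59 — 31 left.
Take all of Gen-5 (6 L, value 14) — 25 L left.
Take all of Gen-19 (24 L, value 30) — 1 L left.
Fill the last 1 L with part of Gen-22: 1/30 of it earns 0.3.

1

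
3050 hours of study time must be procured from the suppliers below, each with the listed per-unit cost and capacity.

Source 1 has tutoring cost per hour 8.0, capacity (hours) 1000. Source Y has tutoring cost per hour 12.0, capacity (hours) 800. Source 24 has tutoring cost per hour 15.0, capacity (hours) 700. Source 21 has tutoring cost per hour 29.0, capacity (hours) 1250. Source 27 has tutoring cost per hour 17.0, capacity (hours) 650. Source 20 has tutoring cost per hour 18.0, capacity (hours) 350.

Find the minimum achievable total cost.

Cheapest first:
Take 1000 from Source 1 at 8.0 — need 2050 more.
Source Y at 12.0: take all 800 hours — 1250 still needed.
Source 24 (15.0): use full 700 — 550 hours to go.
Source 27 at 17.0: take 550 of its 650 — requirement met.
Source 20, Source 21: unused.
Cost = 1000×8.0 + 800×12.0 + 700×15.0 + 550×17.0 = 37450.

37450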